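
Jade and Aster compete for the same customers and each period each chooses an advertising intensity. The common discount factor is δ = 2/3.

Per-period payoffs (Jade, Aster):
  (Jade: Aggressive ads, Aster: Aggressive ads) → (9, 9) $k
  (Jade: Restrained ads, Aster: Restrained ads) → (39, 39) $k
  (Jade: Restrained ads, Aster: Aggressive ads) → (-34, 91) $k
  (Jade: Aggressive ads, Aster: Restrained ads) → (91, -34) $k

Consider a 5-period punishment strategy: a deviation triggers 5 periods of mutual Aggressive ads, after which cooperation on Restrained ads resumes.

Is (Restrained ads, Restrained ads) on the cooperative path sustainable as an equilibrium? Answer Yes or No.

Yes

IC: δ+…+δ^5 ≥ (91−39)/(39−9) = 26/15.
At δ = 2/3: partial sum = 1.7366 ≥ 1.7333. Cooperation sustainable.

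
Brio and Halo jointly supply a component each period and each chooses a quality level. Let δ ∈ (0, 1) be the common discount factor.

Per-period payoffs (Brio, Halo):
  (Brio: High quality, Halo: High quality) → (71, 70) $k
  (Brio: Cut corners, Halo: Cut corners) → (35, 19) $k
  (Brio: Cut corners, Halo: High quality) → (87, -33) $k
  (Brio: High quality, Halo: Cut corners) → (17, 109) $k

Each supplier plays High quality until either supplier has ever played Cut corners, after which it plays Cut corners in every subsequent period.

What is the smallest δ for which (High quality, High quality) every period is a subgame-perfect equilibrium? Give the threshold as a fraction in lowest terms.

13/30

For Brio: deviation gain 87−71 = 16, per-period punishment loss 71−35 = 36. IC gives δ ≥ 16/52 = 4/13.
For Halo: gain 39, loss 51 per period, so δ ≥ 39/90 = 13/30.
The tighter constraint is Halo's, so cooperation needs δ ≥ 13/30.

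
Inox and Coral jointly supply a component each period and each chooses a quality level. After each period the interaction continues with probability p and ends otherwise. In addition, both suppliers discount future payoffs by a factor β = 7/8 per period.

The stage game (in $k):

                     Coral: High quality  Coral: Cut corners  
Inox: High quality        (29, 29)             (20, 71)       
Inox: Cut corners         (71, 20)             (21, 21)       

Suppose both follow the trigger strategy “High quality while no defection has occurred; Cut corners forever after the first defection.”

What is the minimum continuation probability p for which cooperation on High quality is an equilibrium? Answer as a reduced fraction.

24/25

With continuation probability p and discount β, the effective per-period discount factor is βp.
Grim-trigger IC: βp ≥ (71−29)/(71−21) = 21/25.
So p ≥ (21/25)/(7/8) = 24/25.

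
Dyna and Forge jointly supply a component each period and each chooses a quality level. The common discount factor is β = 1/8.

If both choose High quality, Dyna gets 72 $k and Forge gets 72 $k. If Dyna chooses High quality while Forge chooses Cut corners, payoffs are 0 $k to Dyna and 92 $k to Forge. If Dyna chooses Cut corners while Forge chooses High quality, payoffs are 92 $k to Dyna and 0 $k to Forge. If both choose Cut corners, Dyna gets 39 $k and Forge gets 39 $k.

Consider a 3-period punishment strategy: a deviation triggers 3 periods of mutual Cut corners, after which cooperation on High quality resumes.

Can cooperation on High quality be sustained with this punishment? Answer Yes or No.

A one-shot deviation gives 92 now, then 39 for 3 periods, then back to 72.
Gain from deviating: (92−72) today; loss: (72−39) in each of the next 3 periods.
No-deviation condition: (72−39)(β+…+β^3) ≥ 92−72, i.e. β+…+β^3 ≥ 20/33.
At β = 1/8: β+…+β^3 = 0.1426 < 0.6061.
So cooperation is not sustainable.

No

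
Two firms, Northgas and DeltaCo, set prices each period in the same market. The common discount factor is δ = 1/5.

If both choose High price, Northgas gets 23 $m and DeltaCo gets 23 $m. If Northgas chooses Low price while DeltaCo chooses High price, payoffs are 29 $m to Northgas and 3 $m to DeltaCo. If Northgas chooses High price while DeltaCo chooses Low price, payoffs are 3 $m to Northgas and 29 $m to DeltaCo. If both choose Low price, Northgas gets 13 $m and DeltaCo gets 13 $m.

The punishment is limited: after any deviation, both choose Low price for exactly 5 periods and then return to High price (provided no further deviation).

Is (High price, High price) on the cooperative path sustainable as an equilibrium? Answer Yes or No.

IC: δ+…+δ^5 ≥ (29−23)/(23−13) = 3/5.
At δ = 1/5: partial sum = 0.2499 < 0.6000. Cooperation not sustainable.

No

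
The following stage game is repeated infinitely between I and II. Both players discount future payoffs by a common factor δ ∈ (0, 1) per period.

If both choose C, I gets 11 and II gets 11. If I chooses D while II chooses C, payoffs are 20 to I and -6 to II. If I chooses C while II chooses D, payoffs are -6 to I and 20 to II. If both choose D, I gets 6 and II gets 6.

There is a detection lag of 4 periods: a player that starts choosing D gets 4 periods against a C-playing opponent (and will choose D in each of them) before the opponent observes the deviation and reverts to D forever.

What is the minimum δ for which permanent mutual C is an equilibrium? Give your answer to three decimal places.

0.895

A deviator earns 20 for 4 periods, then 6 forever; cooperating earns 11 forever. Multiplying the IC by (1−δ):
11 ≥ 20(1−δ^4) + 6δ^4, so 14·δ^4 ≥ 9 and δ^4 ≥ 9/14.
δ ≥ (9/14)^(1/4) ≈ 0.895.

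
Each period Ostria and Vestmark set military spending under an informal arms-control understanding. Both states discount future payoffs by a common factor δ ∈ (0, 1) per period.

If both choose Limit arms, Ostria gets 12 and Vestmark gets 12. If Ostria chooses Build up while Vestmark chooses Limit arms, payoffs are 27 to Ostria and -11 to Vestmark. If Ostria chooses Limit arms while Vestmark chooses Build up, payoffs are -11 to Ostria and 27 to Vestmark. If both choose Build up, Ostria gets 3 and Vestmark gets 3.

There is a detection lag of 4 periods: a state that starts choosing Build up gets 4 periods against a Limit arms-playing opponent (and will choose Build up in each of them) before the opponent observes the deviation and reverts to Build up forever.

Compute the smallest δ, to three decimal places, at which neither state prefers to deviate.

A deviator earns 27 for 4 periods, then 3 forever; cooperating earns 12 forever. Multiplying the IC by (1−δ):
12 ≥ 27(1−δ^4) + 3δ^4, so 24·δ^4 ≥ 15 and δ^4 ≥ 5/8.
δ ≥ (5/8)^(1/4) ≈ 0.889.

0.889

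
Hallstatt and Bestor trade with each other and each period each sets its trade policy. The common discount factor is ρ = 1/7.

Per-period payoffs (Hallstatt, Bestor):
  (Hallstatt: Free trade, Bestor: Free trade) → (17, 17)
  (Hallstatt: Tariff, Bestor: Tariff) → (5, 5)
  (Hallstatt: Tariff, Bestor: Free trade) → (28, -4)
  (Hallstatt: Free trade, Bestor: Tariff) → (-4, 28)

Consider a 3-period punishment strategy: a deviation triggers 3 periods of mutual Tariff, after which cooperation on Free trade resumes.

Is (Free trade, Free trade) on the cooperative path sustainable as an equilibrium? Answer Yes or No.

Comparing payoff streams over the 4 periods until play realigns: cooperate → 17(1+ρ+…+ρ^3); deviate → 28 + 5(ρ+…+ρ^3).
Cooperation is sustained iff (17−5)(ρ+…+ρ^3) ≥ 28−17.
ρ+…+ρ^3 = 1/7·(1−(1/7)^3)/(1−1/7) = 0.1662, and (28−17)/(17−5) = 0.9167.
0.1662 < 0.9167, so cooperation is not sustainable.

No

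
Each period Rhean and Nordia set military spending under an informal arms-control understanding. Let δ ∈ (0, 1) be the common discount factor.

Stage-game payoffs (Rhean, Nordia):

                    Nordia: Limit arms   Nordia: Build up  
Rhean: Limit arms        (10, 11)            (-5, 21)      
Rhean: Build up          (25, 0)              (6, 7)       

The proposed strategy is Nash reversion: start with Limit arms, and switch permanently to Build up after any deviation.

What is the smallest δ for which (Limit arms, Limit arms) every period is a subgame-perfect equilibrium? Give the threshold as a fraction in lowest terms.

Rhean: cooperation gives 10 each period; deviation gives 25 once then 6 forever.
  10/(1−δ) ≥ 25 + 6δ/(1−δ) ⇒ δ ≥ 15/19.
Nordia: cooperation gives 11 each period; deviation gives 21 once then 7 forever.
  δ ≥ 10/14 = 5/7.
Both must hold, so the binding constraint is Rhean's: δ ≥ 15/19.

15/19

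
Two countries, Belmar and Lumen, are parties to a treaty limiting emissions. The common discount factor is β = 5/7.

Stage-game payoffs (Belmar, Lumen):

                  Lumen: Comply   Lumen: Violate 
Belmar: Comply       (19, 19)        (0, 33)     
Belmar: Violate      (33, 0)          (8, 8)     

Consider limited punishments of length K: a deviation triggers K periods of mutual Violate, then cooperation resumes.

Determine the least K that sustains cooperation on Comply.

Need Σ_{k=1}^{K} β^k ≥ (33−19)/(19−8) = 1.2727 at β = 5/7.
At K = 2 the sum is 1.2245 < 1.2727; at K = 3 it is 1.5889 ≥ 1.2727.
So the minimum punishment length is K = 3.

3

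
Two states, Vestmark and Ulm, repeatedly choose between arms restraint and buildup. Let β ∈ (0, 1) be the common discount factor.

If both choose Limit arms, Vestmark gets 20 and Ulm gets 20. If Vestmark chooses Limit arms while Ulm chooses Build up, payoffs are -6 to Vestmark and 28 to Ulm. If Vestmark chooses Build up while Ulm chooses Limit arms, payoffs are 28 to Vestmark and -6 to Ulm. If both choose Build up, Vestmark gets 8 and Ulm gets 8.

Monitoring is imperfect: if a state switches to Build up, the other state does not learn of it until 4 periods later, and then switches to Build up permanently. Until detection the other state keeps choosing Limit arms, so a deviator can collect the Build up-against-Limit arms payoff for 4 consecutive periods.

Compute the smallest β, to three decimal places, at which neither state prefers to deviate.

The best deviation is to choose Build up for all 4 undetected periods, earning 28 each, then 8 forever once detected.
Deviation value: 28(1−β^4)/(1−β) + 8β^4/(1−β); cooperation value: 20/(1−β).
IC: 20 ≥ 28(1−β^4) + 8β^4 = 28 − 20β^4.
So β^4 ≥ 8/20 = 2/5, giving β ≥ (2/5)^(1/4) ≈ 0.795.

0.795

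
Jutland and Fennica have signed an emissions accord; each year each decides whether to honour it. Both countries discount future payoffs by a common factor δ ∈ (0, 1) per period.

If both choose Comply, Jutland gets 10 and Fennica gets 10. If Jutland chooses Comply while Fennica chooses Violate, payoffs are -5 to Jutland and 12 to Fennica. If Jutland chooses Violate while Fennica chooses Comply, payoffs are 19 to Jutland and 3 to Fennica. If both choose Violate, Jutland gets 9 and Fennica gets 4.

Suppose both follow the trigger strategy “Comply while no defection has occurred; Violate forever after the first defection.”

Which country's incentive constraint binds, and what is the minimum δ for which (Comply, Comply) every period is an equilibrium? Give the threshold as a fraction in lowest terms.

Jutland; δ ≥ 9/10

For Jutland: deviation gain 19−10 = 9, per-period punishment loss 10−9 = 1. IC gives δ ≥ 9/10.
For Fennica: gain 2, loss 6 per period, so δ ≥ 2/8 = 1/4.
The tighter constraint is Jutland's, so cooperation needs δ ≥ 9/10.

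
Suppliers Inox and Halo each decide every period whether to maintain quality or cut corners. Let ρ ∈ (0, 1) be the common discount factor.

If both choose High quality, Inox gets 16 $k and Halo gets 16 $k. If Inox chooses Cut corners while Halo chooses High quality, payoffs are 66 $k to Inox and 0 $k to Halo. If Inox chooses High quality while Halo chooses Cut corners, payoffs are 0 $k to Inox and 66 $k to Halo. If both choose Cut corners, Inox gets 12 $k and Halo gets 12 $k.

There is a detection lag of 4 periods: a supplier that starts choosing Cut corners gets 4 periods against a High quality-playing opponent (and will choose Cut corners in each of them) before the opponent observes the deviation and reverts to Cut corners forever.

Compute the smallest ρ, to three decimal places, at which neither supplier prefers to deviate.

A deviator earns 66 for 4 periods, then 12 forever; cooperating earns 16 forever. Multiplying the IC by (1−ρ):
16 ≥ 66(1−ρ^4) + 12ρ^4, so 54·ρ^4 ≥ 50 and ρ^4 ≥ 25/27.
ρ ≥ (25/27)^(1/4) ≈ 0.981.

0.981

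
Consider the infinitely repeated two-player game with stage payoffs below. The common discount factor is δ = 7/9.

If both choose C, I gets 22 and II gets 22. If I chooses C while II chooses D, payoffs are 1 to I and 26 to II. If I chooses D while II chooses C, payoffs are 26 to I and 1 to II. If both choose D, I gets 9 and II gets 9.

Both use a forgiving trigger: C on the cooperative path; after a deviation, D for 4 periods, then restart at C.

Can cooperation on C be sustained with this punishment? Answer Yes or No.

Yes

Comparing payoff streams over the 5 periods until play realigns: cooperate → 22(1+δ+…+δ^4); deviate → 26 + 9(δ+…+δ^4).
Cooperation is sustained iff (22−9)(δ+…+δ^4) ≥ 26−22.
δ+…+δ^4 = 7/9·(1−(7/9)^4)/(1−7/9) = 2.2192, and (26−22)/(22−9) = 0.3077.
2.2192 ≥ 0.3077, so cooperation is sustainable.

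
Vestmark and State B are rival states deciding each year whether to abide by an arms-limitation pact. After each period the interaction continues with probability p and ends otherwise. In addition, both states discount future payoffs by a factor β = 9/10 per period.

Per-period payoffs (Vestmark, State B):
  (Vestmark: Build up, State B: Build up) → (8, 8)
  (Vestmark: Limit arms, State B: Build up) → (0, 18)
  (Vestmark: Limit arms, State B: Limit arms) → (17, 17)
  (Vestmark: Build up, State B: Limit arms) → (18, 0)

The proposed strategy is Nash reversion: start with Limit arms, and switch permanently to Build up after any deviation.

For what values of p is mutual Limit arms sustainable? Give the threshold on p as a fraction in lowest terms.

Expected continuation weight on next period's payoff is β·p = 9/10·p, which plays the role of the discount factor.
Cooperation requires 9/10·p ≥ (18−17)/(18−8) = 1/10, hence p ≥ 1/9.

1/9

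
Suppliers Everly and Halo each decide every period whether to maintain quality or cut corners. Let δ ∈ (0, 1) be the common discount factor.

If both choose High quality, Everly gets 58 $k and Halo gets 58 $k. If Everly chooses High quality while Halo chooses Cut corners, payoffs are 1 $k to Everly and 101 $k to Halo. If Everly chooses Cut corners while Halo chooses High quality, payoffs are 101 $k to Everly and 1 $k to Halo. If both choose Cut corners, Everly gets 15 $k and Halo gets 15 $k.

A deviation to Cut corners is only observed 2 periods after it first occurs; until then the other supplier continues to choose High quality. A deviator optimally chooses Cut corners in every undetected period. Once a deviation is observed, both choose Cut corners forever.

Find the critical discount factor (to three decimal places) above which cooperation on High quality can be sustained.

0.707

Deviating for the 2 undetected periods gains 101−58 = 43 per period over cooperation, then loses 58−15 = 43 per period forever once punishment starts.
Gain: 43(1 + δ + … + δ^1); loss: 43·δ^2/(1−δ).
No profitable deviation ⇔ 43(1−δ^2) ≤ 43·δ^2, i.e. δ^2 ≥ 43/(43+43) = 1/2.
Hence δ ≥ (1/2)^(1/2) ≈ 0.707.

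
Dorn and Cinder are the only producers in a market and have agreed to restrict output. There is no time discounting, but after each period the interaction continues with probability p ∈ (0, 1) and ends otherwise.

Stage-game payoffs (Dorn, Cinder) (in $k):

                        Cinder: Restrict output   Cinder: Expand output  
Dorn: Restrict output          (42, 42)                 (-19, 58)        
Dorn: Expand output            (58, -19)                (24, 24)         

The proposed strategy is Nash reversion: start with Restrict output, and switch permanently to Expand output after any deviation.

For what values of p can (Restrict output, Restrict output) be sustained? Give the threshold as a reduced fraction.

Expected cooperation value is 42 + p·42 + p²·42 + … = 42/(1−p); deviation gives 58 + p·24/(1−p).
42 ≥ 58(1−p) + 24p ⇒ 34p ≥ 16 ⇒ p ≥ 16/34 = 8/17.

8/17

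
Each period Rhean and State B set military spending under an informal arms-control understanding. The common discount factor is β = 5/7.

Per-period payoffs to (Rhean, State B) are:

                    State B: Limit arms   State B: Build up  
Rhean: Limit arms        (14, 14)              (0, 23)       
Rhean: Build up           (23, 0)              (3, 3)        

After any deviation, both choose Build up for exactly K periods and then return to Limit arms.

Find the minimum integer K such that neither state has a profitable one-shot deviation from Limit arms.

No profitable deviation requires (14−3)(β+…+β^K) ≥ 23−14, i.e. β+…+β^K ≥ 9/11 ≈ 0.8182.
With β = 5/7, the partial sums are K=1: 0.7143, K=2: 1.2245.
K = 2 is the first length at which the sum reaches 0.8182.

2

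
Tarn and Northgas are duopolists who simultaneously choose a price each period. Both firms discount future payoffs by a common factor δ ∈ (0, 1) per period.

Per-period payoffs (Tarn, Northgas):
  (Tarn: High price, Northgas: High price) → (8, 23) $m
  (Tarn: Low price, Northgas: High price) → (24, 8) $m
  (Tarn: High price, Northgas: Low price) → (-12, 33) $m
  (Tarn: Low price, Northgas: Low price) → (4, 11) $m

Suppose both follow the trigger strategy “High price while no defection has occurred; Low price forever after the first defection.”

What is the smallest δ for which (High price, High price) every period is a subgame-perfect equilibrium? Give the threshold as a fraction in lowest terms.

4/5

Tarn: cooperation gives 8 each period; deviation gives 24 once then 4 forever.
  8/(1−δ) ≥ 24 + 4δ/(1−δ) ⇒ δ ≥ 16/20 = 4/5.
Northgas: cooperation gives 23 each period; deviation gives 33 once then 11 forever.
  δ ≥ 10/22 = 5/11.
Both must hold, so the binding constraint is Tarn's: δ ≥ 4/5.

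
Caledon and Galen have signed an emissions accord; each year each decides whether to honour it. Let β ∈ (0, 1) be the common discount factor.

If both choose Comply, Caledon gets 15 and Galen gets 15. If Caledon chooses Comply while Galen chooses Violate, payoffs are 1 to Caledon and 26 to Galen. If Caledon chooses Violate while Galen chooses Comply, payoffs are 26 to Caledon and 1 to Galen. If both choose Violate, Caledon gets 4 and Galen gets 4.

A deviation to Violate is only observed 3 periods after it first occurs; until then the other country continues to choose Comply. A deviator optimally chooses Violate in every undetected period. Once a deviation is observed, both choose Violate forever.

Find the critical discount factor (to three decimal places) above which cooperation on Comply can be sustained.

0.794

Deviating for the 3 undetected periods gains 26−15 = 11 per period over cooperation, then loses 15−4 = 11 per period forever once punishment starts.
Gain: 11(1 + β + … + β^2); loss: 11·β^3/(1−β).
No profitable deviation ⇔ 11(1−β^3) ≤ 11·β^3, i.e. β^3 ≥ 11/(11+11) = 1/2.
Hence β ≥ (1/2)^(1/3) ≈ 0.794.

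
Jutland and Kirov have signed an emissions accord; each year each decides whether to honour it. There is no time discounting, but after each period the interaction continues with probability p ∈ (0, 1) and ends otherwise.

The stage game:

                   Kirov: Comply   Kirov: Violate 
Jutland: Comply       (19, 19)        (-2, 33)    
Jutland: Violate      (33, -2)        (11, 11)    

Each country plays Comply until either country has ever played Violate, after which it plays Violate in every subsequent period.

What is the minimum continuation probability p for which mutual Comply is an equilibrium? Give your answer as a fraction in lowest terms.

With no time discounting, the continuation probability p plays the role of the discount factor.
Grim-trigger IC: 19/(1−p) ≥ 33 + 11p/(1−p) ⇒ p ≥ (33−19)/(33−11) = 7/11.

7/11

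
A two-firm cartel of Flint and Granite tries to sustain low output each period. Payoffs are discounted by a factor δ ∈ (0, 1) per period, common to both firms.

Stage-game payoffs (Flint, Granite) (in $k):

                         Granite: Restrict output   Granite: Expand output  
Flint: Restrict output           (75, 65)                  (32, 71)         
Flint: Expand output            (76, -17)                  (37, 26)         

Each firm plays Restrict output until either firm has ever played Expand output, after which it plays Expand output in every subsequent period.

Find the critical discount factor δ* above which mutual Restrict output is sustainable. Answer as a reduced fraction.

For Flint: deviation gain 76−75 = 1, per-period punishment loss 75−37 = 38. IC gives δ ≥ 1/39.
For Granite: gain 6, loss 39 per period, so δ ≥ 6/45 = 2/15.
The tighter constraint is Granite's, so cooperation needs δ ≥ 2/15.

2/15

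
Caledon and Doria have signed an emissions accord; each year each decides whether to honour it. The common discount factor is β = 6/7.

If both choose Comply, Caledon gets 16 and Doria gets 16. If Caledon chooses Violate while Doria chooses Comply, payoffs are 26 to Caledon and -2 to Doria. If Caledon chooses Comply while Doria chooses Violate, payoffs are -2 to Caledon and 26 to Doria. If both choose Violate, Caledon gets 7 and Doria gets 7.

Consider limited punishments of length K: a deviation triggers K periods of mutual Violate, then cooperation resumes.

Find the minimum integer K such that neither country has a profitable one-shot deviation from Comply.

2

No profitable deviation requires (16−7)(β+…+β^K) ≥ 26−16, i.e. β+…+β^K ≥ 10/9 ≈ 1.1111.
With β = 6/7, the partial sums are K=1: 0.8571, K=2: 1.5918.
K = 2 is the first length at which the sum reaches 1.1111.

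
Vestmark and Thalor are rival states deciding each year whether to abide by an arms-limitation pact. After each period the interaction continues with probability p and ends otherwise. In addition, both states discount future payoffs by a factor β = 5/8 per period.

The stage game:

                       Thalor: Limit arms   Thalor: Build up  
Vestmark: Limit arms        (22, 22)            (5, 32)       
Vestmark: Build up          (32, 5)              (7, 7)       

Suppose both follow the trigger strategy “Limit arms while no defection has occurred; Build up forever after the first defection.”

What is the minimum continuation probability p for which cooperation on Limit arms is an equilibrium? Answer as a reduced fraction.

16/25

With continuation probability p and discount β, the effective per-period discount factor is βp.
Grim-trigger IC: βp ≥ (32−22)/(32−7) = 2/5.
So p ≥ (2/5)/(5/8) = 16/25.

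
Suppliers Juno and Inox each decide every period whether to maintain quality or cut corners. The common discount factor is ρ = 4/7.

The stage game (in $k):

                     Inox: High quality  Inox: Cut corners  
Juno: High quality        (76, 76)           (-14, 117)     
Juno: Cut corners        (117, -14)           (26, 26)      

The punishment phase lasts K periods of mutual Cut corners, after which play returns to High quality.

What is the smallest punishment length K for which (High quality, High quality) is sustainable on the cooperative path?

2

Need Σ_{k=1}^{K} ρ^k ≥ (117−76)/(76−26) = 0.8200 at ρ = 4/7.
At K = 1 the sum is 0.5714 < 0.8200; at K = 2 it is 0.8980 ≥ 0.8200.
So the minimum punishment length is K = 2.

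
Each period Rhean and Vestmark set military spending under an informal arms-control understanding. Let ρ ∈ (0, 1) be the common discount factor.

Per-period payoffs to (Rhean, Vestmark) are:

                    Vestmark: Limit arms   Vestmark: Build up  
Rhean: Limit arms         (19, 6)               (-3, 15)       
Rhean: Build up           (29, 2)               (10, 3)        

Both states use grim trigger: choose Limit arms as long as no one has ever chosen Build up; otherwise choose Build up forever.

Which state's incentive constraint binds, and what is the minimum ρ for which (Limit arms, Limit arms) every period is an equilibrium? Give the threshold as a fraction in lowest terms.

Vestmark; ρ ≥ 3/4

Rhean: cooperation gives 19 each period; deviation gives 29 once then 10 forever.
  19/(1−ρ) ≥ 29 + 10ρ/(1−ρ) ⇒ ρ ≥ 10/19.
Vestmark: cooperation gives 6 each period; deviation gives 15 once then 3 forever.
  ρ ≥ 9/12 = 3/4.
Both must hold, so the binding constraint is Vestmark's: ρ ≥ 3/4.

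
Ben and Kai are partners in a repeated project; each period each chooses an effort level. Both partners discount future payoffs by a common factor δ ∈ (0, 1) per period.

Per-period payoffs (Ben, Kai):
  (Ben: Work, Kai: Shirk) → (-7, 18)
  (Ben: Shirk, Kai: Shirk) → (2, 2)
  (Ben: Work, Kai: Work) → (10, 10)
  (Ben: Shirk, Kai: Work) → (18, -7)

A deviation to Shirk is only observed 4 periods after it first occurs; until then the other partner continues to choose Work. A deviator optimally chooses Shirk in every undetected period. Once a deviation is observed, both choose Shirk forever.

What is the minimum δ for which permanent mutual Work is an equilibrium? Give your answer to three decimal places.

0.841

The best deviation is to choose Shirk for all 4 undetected periods, earning 18 each, then 2 forever once detected.
Deviation value: 18(1−δ^4)/(1−δ) + 2δ^4/(1−δ); cooperation value: 10/(1−δ).
IC: 10 ≥ 18(1−δ^4) + 2δ^4 = 18 − 16δ^4.
So δ^4 ≥ 8/16 = 1/2, giving δ ≥ (1/2)^(1/4) ≈ 0.841.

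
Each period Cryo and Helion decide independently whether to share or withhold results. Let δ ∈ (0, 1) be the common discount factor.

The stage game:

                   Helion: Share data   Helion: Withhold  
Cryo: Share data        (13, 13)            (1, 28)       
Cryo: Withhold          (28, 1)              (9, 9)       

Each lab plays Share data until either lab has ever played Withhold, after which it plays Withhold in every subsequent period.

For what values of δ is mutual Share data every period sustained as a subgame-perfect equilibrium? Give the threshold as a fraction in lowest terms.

Under grim trigger the critical discount factor is (T−C)/(T−P) with T = 28, C = 13, P = 9.
δ* = (28−13)/(28−9) = 15/19.

15/19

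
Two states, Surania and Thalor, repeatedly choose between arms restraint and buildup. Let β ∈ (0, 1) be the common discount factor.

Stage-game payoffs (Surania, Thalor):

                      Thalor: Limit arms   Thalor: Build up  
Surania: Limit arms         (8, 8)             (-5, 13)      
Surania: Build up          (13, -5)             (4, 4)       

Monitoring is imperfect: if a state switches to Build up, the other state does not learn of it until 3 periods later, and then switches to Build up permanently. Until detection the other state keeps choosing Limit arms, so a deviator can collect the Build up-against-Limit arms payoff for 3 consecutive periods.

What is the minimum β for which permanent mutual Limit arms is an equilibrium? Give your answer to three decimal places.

0.822

A deviator earns 13 for 3 periods, then 4 forever; cooperating earns 8 forever. Multiplying the IC by (1−β):
8 ≥ 13(1−β^3) + 4β^3, so 9·β^3 ≥ 5 and β^3 ≥ 5/9.
β ≥ (5/9)^(1/3) ≈ 0.822.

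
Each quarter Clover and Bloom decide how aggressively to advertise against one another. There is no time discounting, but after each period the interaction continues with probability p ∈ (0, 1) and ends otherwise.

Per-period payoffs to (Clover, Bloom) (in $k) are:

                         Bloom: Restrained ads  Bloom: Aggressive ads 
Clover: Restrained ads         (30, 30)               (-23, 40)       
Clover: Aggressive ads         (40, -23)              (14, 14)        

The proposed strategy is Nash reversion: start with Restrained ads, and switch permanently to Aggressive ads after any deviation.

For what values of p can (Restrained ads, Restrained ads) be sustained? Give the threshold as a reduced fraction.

5/13

Expected cooperation value is 30 + p·30 + p²·30 + … = 30/(1−p); deviation gives 40 + p·14/(1−p).
30 ≥ 40(1−p) + 14p ⇒ 26p ≥ 10 ⇒ p ≥ 10/26 = 5/13.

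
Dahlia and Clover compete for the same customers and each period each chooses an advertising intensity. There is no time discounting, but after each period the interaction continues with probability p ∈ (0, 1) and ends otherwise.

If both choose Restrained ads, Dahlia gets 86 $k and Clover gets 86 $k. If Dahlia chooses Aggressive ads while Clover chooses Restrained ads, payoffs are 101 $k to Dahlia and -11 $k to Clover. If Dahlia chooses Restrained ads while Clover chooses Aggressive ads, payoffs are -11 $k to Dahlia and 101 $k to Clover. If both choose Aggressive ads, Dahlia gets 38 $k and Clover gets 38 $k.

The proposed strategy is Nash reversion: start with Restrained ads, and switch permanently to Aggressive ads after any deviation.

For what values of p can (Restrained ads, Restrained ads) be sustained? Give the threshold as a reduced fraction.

With no time discounting, the continuation probability p plays the role of the discount factor.
Grim-trigger IC: 86/(1−p) ≥ 101 + 38p/(1−p) ⇒ p ≥ (101−86)/(101−38) = 5/21.

5/21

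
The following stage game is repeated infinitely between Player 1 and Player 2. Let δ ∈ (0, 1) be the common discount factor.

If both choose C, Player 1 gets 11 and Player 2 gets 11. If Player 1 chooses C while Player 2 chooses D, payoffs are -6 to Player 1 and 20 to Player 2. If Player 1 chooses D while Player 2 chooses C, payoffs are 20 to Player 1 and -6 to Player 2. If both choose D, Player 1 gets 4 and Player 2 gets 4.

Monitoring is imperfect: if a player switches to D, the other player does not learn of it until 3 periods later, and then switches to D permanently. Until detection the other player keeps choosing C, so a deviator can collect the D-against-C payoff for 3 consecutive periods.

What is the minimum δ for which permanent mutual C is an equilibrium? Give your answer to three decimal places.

The best deviation is to choose D for all 3 undetected periods, earning 20 each, then 4 forever once detected.
Deviation value: 20(1−δ^3)/(1−δ) + 4δ^3/(1−δ); cooperation value: 11/(1−δ).
IC: 11 ≥ 20(1−δ^3) + 4δ^3 = 20 − 16δ^3.
So δ^3 ≥ 9/16, giving δ ≥ (9/16)^(1/3) ≈ 0.825.

0.825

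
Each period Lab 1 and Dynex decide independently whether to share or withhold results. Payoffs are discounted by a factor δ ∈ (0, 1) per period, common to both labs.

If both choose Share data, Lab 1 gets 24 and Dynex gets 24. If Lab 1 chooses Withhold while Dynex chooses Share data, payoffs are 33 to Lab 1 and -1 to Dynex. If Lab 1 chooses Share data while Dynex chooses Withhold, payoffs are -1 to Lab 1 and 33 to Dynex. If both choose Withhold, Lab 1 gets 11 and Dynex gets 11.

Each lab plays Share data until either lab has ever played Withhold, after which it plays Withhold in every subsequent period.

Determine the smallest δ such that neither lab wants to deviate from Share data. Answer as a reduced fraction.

Under grim trigger the critical discount factor is (T−C)/(T−P) with T = 33, C = 24, P = 11.
δ* = (33−24)/(33−11) = 9/22.

9/22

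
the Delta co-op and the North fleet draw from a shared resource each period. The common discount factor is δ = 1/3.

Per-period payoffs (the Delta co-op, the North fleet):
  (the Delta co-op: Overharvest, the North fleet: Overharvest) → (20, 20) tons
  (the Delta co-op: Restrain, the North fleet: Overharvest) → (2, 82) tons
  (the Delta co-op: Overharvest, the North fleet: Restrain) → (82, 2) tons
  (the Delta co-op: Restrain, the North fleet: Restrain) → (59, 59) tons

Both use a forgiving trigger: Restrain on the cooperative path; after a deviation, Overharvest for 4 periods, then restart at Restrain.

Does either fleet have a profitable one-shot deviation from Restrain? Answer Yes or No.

Yes

A one-shot deviation gives 82 now, then 20 for 4 periods, then back to 59.
Gain from deviating: (82−59) today; loss: (59−20) in each of the next 4 periods.
No-deviation condition: (59−20)(δ+…+δ^4) ≥ 82−59, i.e. δ+…+δ^4 ≥ 23/39.
At δ = 1/3: δ+…+δ^4 = 0.4938 < 0.5897.
So cooperation is not sustainable.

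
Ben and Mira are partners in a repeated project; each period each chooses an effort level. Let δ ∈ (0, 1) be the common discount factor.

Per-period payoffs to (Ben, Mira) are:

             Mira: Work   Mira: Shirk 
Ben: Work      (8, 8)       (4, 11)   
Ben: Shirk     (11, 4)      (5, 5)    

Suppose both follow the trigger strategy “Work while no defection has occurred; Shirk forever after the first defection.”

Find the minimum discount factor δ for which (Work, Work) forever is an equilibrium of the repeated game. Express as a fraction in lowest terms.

1/2

One-period gain from deviating is 11 − 8 = 3. The loss is 8 − 5 = 3 in every subsequent period, with present value 3·δ/(1−δ).
Deviation is unprofitable when 3·δ/(1−δ) ≥ 3, i.e. δ/(1−δ) ≥ 1.
Equivalently δ ≥ 3/(3+3) = 1/2.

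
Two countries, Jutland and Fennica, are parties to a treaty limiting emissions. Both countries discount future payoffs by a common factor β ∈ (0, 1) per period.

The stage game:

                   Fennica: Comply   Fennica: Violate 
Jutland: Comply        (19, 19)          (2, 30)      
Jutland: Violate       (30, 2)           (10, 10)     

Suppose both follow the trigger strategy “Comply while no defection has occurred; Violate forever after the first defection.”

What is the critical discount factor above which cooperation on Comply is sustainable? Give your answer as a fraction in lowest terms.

Under grim trigger the critical discount factor is (T−C)/(T−P) with T = 30, C = 19, P = 10.
β* = (30−19)/(30−10) = 11/20.

11/20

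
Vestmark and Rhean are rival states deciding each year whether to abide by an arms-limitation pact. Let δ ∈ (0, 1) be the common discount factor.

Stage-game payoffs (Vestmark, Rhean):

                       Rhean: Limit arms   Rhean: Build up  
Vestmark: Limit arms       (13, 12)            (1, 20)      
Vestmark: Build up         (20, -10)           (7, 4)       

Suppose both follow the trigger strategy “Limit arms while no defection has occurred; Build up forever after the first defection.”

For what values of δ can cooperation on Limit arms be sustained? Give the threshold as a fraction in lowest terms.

Vestmark's threshold: (20−13)/(20−7) = 7/13.
Rhean's threshold: (20−12)/(20−4) = 1/2.
7/13 > 1/2, so Vestmark binds and δ* = 7/13.

7/13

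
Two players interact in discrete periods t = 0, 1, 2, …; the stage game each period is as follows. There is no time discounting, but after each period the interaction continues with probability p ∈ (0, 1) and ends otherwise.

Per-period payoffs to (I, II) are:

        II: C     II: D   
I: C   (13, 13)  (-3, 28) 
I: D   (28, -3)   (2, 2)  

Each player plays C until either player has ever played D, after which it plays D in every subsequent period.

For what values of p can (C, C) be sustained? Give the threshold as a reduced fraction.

With no time discounting, the continuation probability p plays the role of the discount factor.
Grim-trigger IC: 13/(1−p) ≥ 28 + 2p/(1−p) ⇒ p ≥ (28−13)/(28−2) = 15/26.

15/26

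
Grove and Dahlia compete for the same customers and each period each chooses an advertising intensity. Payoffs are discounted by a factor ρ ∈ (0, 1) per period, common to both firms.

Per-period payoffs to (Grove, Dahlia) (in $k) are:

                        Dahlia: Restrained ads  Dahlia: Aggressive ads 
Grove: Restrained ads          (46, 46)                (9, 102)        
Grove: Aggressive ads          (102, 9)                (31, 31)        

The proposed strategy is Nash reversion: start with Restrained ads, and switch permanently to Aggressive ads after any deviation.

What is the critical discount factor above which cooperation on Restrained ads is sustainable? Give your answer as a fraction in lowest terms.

56/71

One-period gain from deviating is 102 − 46 = 56. The loss is 46 − 31 = 15 in every subsequent period, with present value 15·ρ/(1−ρ).
Deviation is unprofitable when 15·ρ/(1−ρ) ≥ 56, i.e. ρ/(1−ρ) ≥ 56/15.
Equivalently ρ ≥ 56/(56+15) = 56/71.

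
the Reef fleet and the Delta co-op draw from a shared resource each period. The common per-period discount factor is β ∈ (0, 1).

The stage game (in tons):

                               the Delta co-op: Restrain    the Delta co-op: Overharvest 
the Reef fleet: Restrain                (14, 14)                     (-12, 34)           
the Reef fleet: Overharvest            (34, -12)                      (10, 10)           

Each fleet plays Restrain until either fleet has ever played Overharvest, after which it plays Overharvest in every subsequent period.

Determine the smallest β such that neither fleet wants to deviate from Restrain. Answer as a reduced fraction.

5/6

14/(1−β) ≥ 34 + 10β/(1−β)
14 ≥ 34 − 24β
β ≥ 20/24 = 5/6.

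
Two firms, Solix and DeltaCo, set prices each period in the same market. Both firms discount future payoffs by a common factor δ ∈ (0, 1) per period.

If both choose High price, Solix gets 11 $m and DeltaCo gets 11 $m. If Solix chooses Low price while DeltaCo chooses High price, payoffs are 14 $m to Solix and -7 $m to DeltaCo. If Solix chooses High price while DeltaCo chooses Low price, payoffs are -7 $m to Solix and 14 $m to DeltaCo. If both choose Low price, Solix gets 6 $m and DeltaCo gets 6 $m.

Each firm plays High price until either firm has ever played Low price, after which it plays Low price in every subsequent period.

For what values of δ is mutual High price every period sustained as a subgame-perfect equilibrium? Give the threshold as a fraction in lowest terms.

Under grim trigger the critical discount factor is (T−C)/(T−P) with T = 14, C = 11, P = 6.
δ* = (14−11)/(14−6) = 3/8.

3/8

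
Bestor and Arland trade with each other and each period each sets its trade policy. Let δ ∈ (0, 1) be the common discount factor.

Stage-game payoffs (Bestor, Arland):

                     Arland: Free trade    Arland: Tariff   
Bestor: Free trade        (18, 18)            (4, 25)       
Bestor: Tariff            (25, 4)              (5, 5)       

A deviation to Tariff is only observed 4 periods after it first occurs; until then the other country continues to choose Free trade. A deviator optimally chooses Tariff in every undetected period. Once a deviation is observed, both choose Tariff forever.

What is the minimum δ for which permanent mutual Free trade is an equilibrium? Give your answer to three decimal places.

Deviating for the 4 undetected periods gains 25−18 = 7 per period over cooperation, then loses 18−5 = 13 per period forever once punishment starts.
Gain: 7(1 + δ + … + δ^3); loss: 13·δ^4/(1−δ).
No profitable deviation ⇔ 7(1−δ^4) ≤ 13·δ^4, i.e. δ^4 ≥ 7/(7+13) = 7/20.
Hence δ ≥ (7/20)^(1/4) ≈ 0.769.

0.769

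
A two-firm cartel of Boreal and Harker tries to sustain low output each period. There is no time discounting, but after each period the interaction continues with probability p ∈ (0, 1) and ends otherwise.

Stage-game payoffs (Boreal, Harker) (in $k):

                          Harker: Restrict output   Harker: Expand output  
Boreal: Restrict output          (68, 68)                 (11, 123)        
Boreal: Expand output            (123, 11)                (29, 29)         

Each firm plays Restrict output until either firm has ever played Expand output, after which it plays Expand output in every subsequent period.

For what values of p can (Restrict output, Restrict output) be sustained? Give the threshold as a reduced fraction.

Expected cooperation value is 68 + p·68 + p²·68 + … = 68/(1−p); deviation gives 123 + p·29/(1−p).
68 ≥ 123(1−p) + 29p ⇒ 94p ≥ 55 ⇒ p ≥ 55/94.

55/94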